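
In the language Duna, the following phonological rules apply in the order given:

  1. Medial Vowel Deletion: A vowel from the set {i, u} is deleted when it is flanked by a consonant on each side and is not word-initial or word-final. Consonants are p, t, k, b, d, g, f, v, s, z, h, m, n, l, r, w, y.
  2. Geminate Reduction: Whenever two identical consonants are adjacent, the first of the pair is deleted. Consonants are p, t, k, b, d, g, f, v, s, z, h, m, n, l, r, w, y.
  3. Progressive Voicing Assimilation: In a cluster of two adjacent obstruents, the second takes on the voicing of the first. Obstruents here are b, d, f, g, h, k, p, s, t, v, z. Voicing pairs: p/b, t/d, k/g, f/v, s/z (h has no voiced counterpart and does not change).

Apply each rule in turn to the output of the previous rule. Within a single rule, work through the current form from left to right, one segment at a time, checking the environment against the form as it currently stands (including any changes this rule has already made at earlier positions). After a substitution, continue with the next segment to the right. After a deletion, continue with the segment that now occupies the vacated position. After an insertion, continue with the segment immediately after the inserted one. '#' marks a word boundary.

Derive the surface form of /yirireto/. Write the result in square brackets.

[yreto]

1 Medial Vowel Deletion: [yirireto] → [yrreto]
2 Geminate Reduction: [yrreto] → [yreto]
3 Progressive Voicing Assimilation: no change — [yreto]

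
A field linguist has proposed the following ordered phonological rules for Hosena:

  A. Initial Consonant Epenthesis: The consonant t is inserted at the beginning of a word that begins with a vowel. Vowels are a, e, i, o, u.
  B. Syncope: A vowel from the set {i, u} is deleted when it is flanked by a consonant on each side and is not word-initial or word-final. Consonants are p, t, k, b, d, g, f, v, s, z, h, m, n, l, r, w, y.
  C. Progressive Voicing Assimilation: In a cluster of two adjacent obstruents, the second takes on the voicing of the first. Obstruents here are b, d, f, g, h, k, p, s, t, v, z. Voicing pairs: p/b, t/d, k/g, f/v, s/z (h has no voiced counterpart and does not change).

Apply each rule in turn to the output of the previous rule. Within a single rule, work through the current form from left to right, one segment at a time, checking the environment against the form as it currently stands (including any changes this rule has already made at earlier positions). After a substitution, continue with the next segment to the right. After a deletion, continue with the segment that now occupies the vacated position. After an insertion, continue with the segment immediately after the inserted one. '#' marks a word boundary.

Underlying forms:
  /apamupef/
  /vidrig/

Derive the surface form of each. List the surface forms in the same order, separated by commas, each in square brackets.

[tapampef], [vdrg]

/apamupef/:
  A Initial Consonant Epenthesis: [apamupef] → [tapamupef]
  B Syncope: [tapamupef] → [tapampef]
  C Progressive Voicing Assimilation: no change — [tapampef]
/vidrig/:
  A Initial Consonant Epenthesis: no change — [vidrig]
  B Syncope: [vidrig] → [vdrg]
  C Progressive Voicing Assimilation: no change — [vdrg]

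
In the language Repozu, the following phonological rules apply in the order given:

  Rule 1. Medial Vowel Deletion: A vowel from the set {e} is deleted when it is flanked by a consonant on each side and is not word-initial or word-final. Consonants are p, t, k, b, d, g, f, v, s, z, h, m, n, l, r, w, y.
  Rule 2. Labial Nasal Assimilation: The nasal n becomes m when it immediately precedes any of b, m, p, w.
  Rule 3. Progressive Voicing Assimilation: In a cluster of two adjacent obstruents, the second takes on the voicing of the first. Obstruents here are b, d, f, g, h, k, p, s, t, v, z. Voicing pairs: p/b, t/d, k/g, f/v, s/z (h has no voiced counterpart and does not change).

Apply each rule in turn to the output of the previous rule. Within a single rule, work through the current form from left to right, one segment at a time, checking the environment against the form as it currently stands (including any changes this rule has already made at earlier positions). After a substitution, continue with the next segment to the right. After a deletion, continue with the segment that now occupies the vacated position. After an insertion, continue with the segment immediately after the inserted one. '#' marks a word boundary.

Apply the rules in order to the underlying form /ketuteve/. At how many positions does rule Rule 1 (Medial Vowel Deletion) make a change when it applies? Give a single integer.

Rule 1 Medial Vowel Deletion: [ketuteve] → [ktutve]
Rule 2 Labial Nasal Assimilation: no change — [ktutve]
Rule 3 Progressive Voicing Assimilation: [ktutve] → [ktutfe]
Rule Rule 1 changed 2 position(s).

2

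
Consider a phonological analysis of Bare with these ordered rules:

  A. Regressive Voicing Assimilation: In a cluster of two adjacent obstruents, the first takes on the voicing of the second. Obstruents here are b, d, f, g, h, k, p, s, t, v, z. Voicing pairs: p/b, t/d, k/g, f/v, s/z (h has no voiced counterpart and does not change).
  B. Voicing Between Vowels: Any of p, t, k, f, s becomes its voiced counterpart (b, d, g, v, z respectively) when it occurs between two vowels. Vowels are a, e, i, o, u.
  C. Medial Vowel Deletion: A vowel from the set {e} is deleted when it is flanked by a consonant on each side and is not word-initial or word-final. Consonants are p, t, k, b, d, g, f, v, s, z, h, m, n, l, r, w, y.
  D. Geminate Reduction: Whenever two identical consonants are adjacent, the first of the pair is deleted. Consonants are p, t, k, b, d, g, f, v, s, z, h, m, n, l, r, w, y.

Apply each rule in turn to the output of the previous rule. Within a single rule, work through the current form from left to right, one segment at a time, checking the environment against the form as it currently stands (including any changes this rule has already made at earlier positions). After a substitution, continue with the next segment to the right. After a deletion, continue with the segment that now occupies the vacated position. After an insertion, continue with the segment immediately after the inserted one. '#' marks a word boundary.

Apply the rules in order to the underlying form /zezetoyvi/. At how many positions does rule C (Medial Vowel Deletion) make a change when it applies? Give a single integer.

2

A Regressive Voicing Assimilation: no change — [zezetoyvi]
B Voicing Between Vowels: [zezetoyvi] → [zezedoyvi]
C Medial Vowel Deletion: [zezedoyvi] → [zzdoyvi]
D Geminate Reduction: [zzdoyvi] → [zdoyvi]
Rule C changed 2 position(s).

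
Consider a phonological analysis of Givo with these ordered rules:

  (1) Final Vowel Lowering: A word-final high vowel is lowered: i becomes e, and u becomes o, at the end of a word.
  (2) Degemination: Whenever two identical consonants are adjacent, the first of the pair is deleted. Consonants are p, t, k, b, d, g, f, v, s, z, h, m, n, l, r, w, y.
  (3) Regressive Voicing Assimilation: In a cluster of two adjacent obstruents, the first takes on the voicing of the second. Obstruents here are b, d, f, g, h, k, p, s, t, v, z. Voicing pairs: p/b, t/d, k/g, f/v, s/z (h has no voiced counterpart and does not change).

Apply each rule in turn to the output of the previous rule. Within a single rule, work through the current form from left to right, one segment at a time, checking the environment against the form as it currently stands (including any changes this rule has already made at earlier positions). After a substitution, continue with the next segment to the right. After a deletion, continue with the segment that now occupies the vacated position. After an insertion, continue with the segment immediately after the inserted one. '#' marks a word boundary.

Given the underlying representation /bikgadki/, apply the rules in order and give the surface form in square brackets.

[biggatke]

(1) Final Vowel Lowering: [bikgadki] → [bikgadke]
(2) Degemination: no change — [bikgadke]
(3) Regressive Voicing Assimilation: [bikgadke] → [biggatke]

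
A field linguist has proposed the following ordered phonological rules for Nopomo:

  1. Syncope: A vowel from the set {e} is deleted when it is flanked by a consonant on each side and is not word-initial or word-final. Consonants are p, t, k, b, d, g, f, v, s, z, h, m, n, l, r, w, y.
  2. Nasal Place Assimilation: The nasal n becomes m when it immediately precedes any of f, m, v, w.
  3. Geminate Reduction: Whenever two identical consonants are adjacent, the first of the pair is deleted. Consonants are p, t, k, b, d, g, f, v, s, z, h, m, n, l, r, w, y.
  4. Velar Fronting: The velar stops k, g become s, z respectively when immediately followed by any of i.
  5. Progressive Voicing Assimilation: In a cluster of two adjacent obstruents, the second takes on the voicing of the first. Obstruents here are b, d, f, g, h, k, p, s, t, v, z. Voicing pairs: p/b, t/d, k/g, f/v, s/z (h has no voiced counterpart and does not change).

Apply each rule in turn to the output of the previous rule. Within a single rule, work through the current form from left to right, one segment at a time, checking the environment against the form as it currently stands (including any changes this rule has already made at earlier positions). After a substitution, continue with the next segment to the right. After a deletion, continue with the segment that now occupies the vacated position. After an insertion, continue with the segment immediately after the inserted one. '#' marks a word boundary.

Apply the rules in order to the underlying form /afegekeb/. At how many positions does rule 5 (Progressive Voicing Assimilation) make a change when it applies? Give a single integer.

1 Syncope: [afegekeb] → [afgkb]
2 Nasal Place Assimilation: no change — [afgkb]
3 Geminate Reduction: no change — [afgkb]
4 Velar Fronting: no change — [afgkb]
5 Progressive Voicing Assimilation: [afgkb] → [afkkp]
Rule 5 changed 2 position(s).

2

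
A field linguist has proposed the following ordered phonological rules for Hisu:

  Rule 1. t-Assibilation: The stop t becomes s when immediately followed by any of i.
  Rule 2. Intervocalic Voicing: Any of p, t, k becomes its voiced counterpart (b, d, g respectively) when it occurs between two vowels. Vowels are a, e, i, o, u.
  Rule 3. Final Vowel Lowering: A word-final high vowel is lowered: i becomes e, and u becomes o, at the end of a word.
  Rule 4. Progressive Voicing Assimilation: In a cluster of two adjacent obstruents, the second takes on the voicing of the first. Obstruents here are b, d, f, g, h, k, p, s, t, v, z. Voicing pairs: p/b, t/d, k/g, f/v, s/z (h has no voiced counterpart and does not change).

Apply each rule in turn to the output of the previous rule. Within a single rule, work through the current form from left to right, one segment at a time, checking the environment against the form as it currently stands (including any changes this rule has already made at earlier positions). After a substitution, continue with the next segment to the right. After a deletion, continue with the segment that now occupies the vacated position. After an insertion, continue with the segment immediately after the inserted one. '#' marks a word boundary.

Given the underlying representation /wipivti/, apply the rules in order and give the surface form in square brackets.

[wibivze]

Rule 1 t-Assibilation: [wipivti] → [wipivsi]
Rule 2 Intervocalic Voicing: [wipivsi] → [wibivsi]
Rule 3 Final Vowel Lowering: [wibivsi] → [wibivse]
Rule 4 Progressive Voicing Assimilation: [wibivse] → [wibivze]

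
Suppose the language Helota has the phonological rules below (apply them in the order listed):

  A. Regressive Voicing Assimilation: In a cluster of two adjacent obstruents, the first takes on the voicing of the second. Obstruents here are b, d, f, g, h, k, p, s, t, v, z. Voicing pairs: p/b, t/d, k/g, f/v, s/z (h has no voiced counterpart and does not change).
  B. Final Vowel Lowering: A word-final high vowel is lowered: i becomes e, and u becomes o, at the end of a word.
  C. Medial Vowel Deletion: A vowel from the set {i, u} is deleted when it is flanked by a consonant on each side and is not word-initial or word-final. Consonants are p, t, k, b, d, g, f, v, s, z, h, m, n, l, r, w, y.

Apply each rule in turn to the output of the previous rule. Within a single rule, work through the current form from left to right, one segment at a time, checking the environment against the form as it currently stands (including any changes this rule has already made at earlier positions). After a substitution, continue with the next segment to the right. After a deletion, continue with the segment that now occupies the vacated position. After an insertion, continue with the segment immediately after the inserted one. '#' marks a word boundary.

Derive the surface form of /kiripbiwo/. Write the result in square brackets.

A Regressive Voicing Assimilation: [kiripbiwo] → [kiribbiwo]
B Final Vowel Lowering: no change — [kiribbiwo]
C Medial Vowel Deletion: [kiribbiwo] → [krbbwo]

[krbbwo]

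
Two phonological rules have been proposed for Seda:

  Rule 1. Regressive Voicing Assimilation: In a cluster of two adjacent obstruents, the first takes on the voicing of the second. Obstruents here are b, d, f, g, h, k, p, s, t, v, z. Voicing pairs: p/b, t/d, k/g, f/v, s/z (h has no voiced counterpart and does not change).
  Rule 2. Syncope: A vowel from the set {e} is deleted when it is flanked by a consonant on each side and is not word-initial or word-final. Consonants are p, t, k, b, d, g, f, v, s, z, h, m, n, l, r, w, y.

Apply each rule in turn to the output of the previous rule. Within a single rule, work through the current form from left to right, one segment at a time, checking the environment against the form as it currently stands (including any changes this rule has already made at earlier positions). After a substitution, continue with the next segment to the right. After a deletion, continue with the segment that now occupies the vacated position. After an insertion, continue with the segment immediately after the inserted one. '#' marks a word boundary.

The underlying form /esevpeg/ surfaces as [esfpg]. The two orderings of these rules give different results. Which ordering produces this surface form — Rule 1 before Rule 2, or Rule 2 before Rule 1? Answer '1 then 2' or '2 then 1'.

Order 1 then 2:
  1 Regressive Voicing Assimilation: [esevpeg] → [esefpeg]
  2 Syncope: [esefpeg] → [esfpg]
  result: [esfpg]
Order 2 then 1:
  2 Syncope: [esevpeg] → [esvpg]
  1 Regressive Voicing Assimilation: [esvpg] → [ezfbg]
  result: [ezfbg]

1 then 2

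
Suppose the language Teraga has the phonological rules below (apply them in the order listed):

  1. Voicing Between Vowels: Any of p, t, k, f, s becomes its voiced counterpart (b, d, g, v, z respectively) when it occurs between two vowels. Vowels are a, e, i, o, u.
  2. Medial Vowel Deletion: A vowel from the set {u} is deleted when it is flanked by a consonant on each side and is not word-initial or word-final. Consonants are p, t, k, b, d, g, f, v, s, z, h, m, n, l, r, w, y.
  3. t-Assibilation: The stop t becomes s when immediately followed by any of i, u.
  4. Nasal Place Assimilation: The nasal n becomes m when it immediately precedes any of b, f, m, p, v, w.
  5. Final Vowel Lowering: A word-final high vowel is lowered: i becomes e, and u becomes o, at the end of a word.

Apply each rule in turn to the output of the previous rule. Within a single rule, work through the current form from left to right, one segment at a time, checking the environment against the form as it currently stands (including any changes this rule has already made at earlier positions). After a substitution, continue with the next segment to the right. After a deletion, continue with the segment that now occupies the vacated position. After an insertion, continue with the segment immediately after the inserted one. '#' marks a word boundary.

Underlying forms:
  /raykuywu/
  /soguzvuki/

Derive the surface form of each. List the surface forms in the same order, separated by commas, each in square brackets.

/raykuywu/:
  1 Voicing Between Vowels: no change — [raykuywu]
  2 Medial Vowel Deletion: [raykuywu] → [raykywu]
  3 t-Assibilation: no change — [raykywu]
  4 Nasal Place Assimilation: no change — [raykywu]
  5 Final Vowel Lowering: [raykywu] → [raykywo]
/soguzvuki/:
  1 Voicing Between Vowels: [soguzvuki] → [soguzvugi]
  2 Medial Vowel Deletion: [soguzvugi] → [sogzvgi]
  3 t-Assibilation: no change — [sogzvgi]
  4 Nasal Place Assimilation: no change — [sogzvgi]
  5 Final Vowel Lowering: [sogzvgi] → [sogzvge]

[raykywo], [sogzvge]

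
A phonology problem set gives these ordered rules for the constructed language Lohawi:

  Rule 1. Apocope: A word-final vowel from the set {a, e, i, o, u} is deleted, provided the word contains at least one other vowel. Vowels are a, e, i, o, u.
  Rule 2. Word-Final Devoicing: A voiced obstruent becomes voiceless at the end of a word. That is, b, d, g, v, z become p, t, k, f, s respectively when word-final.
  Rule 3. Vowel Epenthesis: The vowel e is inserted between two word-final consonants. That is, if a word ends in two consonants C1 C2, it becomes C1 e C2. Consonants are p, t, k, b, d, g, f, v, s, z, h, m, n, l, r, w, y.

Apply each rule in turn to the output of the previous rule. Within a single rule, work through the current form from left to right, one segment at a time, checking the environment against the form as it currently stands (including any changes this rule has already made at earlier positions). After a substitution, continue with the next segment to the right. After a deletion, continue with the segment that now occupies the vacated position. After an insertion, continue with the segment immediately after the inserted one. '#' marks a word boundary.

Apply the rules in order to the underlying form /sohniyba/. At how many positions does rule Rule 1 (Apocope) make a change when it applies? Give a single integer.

Rule 1 Apocope: [sohniyba] → [sohniyb]
Rule 2 Word-Final Devoicing: [sohniyb] → [sohniyp]
Rule 3 Vowel Epenthesis: [sohniyp] → [sohniyep]
Rule Rule 1 changed 1 position(s).

1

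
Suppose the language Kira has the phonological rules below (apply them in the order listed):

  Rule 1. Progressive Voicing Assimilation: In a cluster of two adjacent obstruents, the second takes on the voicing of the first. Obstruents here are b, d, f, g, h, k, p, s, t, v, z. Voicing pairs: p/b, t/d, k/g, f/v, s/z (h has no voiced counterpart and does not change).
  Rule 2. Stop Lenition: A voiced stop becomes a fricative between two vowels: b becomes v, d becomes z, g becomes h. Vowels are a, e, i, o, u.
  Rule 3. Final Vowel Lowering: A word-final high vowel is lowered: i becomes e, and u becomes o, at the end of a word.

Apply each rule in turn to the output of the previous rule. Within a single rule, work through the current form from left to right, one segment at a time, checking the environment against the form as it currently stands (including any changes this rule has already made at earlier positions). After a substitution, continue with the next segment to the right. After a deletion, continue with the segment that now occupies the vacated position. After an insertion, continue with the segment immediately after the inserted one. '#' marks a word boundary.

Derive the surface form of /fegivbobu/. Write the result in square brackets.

[fehivbovo]

Rule 1 Progressive Voicing Assimilation: no change — [fegivbobu]
Rule 2 Stop Lenition: [fegivbobu] → [fehivbovu]
Rule 3 Final Vowel Lowering: [fehivbovu] → [fehivbovo]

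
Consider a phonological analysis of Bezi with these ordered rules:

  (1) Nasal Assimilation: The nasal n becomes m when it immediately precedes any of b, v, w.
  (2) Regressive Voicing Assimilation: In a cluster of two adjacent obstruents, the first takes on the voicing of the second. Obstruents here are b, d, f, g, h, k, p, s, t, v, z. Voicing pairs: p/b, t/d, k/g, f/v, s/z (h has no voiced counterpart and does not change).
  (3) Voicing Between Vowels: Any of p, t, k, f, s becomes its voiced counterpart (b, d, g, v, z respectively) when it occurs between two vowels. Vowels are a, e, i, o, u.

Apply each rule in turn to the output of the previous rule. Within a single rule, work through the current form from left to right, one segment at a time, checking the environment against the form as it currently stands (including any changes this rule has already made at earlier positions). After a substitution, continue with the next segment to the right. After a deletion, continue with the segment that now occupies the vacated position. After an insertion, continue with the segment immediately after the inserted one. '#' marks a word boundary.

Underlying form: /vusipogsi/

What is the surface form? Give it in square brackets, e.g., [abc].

[vuziboksi]

(1) Nasal Assimilation: no change — [vusipogsi]
(2) Regressive Voicing Assimilation: [vusipogsi] → [vusipoksi]
(3) Voicing Between Vowels: [vusipoksi] → [vuziboksi]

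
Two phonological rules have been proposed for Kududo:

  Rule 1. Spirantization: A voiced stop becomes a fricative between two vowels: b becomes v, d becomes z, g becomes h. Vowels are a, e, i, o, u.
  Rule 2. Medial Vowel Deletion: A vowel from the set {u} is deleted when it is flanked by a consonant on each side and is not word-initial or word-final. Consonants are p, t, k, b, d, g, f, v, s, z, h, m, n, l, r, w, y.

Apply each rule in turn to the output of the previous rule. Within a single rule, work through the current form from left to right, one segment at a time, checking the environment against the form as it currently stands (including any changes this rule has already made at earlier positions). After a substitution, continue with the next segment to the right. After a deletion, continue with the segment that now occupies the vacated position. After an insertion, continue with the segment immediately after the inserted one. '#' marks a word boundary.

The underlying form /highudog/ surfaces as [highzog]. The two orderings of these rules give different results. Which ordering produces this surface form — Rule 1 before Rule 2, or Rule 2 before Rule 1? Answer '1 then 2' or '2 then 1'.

Order 1 then 2:
  1 Spirantization: [highudog] → [highuzog]
  2 Medial Vowel Deletion: [highuzog] → [highzog]
  result: [highzog]
Order 2 then 1:
  2 Medial Vowel Deletion: [highudog] → [highdog]
  1 Spirantization: no change — [highdog]
  result: [highdog]

1 then 2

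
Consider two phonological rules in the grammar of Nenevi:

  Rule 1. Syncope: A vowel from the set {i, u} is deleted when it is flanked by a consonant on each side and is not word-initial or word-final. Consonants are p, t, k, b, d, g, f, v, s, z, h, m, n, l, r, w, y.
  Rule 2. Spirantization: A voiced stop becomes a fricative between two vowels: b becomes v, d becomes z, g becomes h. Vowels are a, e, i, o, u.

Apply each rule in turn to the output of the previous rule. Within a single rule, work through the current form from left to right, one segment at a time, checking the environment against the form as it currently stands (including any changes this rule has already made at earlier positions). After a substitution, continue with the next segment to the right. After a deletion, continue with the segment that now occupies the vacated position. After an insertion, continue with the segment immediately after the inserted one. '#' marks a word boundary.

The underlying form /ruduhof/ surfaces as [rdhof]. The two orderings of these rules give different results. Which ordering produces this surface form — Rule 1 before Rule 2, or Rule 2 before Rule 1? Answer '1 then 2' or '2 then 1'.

1 then 2

Order 1 then 2:
  1 Syncope: [ruduhof] → [rdhof]
  2 Spirantization: no change — [rdhof]
  result: [rdhof]
Order 2 then 1:
  2 Spirantization: [ruduhof] → [ruzuhof]
  1 Syncope: [ruzuhof] → [rzhof]
  result: [rzhof]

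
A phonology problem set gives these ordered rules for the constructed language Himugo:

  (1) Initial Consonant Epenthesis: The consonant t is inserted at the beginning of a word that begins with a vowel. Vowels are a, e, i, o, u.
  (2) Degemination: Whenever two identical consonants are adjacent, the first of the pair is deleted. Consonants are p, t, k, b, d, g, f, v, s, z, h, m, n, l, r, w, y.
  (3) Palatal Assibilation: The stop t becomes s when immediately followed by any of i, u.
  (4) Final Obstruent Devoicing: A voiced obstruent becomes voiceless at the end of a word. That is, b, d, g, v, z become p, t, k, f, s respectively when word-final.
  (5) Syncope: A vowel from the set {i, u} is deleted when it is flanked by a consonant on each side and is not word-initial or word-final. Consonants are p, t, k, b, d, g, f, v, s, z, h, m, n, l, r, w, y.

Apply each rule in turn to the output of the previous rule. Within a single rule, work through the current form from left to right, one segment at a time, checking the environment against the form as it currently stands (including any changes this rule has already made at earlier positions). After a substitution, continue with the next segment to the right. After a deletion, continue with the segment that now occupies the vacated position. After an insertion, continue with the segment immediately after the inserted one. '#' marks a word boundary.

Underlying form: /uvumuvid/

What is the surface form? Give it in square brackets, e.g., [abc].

(1) Initial Consonant Epenthesis: [uvumuvid] → [tuvumuvid]
(2) Degemination: no change — [tuvumuvid]
(3) Palatal Assibilation: [tuvumuvid] → [suvumuvid]
(4) Final Obstruent Devoicing: [suvumuvid] → [suvumuvit]
(5) Syncope: [suvumuvit] → [svmvt]

[svmvt]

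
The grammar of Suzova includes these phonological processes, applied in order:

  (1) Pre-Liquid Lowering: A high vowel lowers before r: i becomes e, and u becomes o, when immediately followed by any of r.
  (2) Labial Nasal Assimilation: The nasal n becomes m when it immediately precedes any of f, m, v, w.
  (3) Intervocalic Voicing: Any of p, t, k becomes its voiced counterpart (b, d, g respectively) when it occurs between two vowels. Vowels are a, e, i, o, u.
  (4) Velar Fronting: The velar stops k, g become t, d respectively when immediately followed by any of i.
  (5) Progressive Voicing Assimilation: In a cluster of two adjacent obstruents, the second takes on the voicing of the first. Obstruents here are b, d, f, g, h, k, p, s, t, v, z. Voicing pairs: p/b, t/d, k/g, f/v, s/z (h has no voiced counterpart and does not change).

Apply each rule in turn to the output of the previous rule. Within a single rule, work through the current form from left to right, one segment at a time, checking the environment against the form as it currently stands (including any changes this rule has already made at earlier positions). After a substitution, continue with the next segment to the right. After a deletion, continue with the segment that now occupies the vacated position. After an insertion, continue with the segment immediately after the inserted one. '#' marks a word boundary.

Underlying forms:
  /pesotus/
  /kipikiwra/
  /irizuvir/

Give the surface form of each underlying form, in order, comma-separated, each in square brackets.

[pesodus], [tibidiwra], [erizuver]

/pesotus/:
  (1) Pre-Liquid Lowering: no change — [pesotus]
  (2) Labial Nasal Assimilation: no change — [pesotus]
  (3) Intervocalic Voicing: [pesotus] → [pesodus]
  (4) Velar Fronting: no change — [pesodus]
  (5) Progressive Voicing Assimilation: no change — [pesodus]
/kipikiwra/:
  (1) Pre-Liquid Lowering: no change — [kipikiwra]
  (2) Labial Nasal Assimilation: no change — [kipikiwra]
  (3) Intervocalic Voicing: [kipikiwra] → [kibigiwra]
  (4) Velar Fronting: [kibigiwra] → [tibidiwra]
  (5) Progressive Voicing Assimilation: no change — [tibidiwra]
/irizuvir/:
  (1) Pre-Liquid Lowering: [irizuvir] → [erizuver]
  (2) Labial Nasal Assimilation: no change — [erizuver]
  (3) Intervocalic Voicing: no change — [erizuver]
  (4) Velar Fronting: no change — [erizuver]
  (5) Progressive Voicing Assimilation: no change — [erizuver]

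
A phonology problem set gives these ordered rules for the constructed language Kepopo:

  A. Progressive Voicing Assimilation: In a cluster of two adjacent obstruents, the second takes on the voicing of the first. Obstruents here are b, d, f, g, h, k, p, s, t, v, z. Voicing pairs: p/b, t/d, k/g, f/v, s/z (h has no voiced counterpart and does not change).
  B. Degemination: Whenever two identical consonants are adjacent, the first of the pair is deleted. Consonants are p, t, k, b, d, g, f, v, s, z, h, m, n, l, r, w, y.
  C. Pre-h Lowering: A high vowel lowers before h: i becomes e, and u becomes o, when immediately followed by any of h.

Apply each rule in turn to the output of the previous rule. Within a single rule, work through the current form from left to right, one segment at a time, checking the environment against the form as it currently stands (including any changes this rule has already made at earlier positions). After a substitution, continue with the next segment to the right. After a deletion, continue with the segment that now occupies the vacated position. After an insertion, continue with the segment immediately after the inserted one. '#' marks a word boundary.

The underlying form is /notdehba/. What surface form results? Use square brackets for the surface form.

[notehpa]

A Progressive Voicing Assimilation: [notdehba] → [nottehpa]
B Degemination: [nottehpa] → [notehpa]
C Pre-h Lowering: no change — [notehpa]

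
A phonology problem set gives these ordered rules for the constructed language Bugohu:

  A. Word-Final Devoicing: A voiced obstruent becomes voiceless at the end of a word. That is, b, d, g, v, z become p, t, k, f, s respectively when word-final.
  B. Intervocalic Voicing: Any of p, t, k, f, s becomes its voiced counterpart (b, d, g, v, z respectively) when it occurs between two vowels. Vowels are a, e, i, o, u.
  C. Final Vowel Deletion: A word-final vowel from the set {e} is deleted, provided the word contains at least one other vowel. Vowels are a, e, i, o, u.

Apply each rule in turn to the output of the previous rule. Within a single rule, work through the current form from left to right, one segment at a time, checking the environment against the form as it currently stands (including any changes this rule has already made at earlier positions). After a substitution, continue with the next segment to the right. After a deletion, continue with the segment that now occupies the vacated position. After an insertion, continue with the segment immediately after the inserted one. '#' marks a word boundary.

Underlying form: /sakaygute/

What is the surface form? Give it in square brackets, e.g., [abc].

[sagaygud]

A Word-Final Devoicing: no change — [sakaygute]
B Intervocalic Voicing: [sakaygute] → [sagaygude]
C Final Vowel Deletion: [sagaygude] → [sagaygud]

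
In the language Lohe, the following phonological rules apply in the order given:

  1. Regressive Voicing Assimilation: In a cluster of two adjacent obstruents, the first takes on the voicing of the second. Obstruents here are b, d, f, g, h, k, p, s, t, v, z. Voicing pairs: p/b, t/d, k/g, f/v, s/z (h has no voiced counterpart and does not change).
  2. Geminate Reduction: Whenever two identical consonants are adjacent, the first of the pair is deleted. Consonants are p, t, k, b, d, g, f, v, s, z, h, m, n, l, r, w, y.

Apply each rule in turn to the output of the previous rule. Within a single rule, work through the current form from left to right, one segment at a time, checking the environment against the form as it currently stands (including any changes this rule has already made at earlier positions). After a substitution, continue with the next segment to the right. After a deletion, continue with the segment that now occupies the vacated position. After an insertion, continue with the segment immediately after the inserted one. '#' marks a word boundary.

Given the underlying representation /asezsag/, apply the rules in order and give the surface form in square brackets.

[asesag]

1 Regressive Voicing Assimilation: [asezsag] → [asessag]
2 Geminate Reduction: [asessag] → [asesag]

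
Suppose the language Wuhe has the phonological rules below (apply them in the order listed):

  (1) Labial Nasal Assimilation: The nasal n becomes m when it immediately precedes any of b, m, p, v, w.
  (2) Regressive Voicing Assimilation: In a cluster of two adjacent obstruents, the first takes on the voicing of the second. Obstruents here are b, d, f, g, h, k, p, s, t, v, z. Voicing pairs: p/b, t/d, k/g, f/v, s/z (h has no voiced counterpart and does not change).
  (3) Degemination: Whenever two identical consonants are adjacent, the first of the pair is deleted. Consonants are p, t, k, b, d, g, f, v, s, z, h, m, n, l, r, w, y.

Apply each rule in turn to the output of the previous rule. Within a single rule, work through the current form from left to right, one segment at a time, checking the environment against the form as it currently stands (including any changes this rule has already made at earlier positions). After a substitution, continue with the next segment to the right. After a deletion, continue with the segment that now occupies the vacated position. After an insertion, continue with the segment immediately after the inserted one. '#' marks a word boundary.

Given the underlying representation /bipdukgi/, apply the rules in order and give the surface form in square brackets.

(1) Labial Nasal Assimilation: no change — [bipdukgi]
(2) Regressive Voicing Assimilation: [bipdukgi] → [bibduggi]
(3) Degemination: [bibduggi] → [bibdugi]

[bibdugi]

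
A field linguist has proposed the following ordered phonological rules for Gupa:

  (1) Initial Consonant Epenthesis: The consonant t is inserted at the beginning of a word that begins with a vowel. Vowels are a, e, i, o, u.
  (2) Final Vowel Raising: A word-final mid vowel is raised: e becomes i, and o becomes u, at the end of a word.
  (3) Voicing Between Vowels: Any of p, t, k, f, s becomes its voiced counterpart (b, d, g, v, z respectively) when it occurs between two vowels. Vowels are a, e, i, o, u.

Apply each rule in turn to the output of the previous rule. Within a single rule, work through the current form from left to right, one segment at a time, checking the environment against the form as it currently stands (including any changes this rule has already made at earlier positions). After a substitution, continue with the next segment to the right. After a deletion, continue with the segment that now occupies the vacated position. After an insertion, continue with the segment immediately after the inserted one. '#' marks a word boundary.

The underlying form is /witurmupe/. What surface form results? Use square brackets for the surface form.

[widurmubi]

(1) Initial Consonant Epenthesis: no change — [witurmupe]
(2) Final Vowel Raising: [witurmupe] → [witurmupi]
(3) Voicing Between Vowels: [witurmupi] → [widurmubi]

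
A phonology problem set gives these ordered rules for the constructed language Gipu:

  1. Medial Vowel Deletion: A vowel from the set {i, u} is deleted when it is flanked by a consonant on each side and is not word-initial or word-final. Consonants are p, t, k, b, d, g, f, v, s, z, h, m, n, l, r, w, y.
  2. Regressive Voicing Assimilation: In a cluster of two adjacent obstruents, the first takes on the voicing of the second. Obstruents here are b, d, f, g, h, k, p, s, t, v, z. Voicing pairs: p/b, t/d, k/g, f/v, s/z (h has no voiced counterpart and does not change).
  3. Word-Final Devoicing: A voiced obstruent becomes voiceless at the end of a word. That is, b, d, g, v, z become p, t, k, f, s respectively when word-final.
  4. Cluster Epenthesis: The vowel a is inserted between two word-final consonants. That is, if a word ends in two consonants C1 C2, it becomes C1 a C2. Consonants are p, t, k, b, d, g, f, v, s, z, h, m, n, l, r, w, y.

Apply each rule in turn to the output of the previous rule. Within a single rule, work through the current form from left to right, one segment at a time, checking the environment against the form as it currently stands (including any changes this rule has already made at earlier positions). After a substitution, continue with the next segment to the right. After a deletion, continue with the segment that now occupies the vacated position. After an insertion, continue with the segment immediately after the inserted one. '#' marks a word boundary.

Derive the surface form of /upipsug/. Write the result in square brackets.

1 Medial Vowel Deletion: [upipsug] → [uppsg]
2 Regressive Voicing Assimilation: [uppsg] → [uppzg]
3 Word-Final Devoicing: [uppzg] → [uppzk]
4 Cluster Epenthesis: [uppzk] → [uppzak]

[uppzak]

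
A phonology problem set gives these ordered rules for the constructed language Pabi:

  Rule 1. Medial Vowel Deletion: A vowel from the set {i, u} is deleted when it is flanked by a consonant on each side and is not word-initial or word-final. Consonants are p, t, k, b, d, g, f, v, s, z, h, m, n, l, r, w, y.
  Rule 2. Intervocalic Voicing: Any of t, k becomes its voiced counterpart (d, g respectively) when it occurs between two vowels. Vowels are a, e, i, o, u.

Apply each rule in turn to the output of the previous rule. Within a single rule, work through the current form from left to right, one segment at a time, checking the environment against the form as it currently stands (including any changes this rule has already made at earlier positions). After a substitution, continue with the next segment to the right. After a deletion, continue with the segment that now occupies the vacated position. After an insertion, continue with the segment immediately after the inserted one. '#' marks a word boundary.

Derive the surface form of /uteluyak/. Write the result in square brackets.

Rule 1 Medial Vowel Deletion: [uteluyak] → [utelyak]
Rule 2 Intervocalic Voicing: [utelyak] → [udelyak]

[udelyak]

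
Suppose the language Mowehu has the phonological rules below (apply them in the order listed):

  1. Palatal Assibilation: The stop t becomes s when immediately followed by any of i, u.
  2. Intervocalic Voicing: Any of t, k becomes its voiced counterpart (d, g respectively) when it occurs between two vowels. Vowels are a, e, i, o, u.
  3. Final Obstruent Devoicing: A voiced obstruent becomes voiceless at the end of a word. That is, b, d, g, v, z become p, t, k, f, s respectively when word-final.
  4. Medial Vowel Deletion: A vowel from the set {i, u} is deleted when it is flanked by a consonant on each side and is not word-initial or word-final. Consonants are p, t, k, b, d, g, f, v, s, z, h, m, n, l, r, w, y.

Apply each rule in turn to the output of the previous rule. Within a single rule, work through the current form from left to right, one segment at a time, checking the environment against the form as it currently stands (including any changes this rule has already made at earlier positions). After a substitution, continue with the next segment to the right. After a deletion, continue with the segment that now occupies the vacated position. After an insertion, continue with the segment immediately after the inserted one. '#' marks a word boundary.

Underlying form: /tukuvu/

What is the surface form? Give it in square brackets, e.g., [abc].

[sgvu]

1 Palatal Assibilation: [tukuvu] → [sukuvu]
2 Intervocalic Voicing: [sukuvu] → [suguvu]
3 Final Obstruent Devoicing: no change — [suguvu]
4 Medial Vowel Deletion: [suguvu] → [sgvu]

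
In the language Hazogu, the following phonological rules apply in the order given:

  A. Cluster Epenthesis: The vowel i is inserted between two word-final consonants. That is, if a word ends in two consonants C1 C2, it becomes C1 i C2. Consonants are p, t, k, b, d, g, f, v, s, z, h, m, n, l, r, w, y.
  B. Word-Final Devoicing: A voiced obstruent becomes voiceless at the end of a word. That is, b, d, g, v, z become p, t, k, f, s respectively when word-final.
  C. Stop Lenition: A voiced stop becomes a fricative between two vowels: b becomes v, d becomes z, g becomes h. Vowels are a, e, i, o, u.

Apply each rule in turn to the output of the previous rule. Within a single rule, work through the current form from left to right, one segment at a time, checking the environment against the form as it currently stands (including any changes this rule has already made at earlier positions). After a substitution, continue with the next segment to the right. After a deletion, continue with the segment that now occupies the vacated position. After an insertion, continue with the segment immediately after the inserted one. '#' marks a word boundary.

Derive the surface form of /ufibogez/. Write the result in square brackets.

A Cluster Epenthesis: no change — [ufibogez]
B Word-Final Devoicing: [ufibogez] → [ufiboges]
C Stop Lenition: [ufiboges] → [ufivohes]

[ufivohes]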